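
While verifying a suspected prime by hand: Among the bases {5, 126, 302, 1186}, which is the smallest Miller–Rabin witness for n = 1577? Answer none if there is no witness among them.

n − 1 = 1576 = 2^3 · 197, so s = 3 and d = 197.
Base 5: x_0 = 5^197 mod 1577 = 707. x_0 is neither 1 nor 1576, so continue squaring. x_1 = 707^2 mod 1577 = 1517. x_2 = 1517^2 mod 1577 = 446. Reached i = s−1 = 2 without hitting −1: 5 is a Miller–Rabin witness and 1577 is composite.
Base 126: x_0 = 126^197 mod 1577 = 1015. x_0 is neither 1 nor 1576, so continue squaring. x_1 = 1015^2 mod 1577 = 444. x_2 = 444^2 mod 1577 = 11. Reached i = s−1 = 2 without hitting −1: 126 is a Miller–Rabin witness and 1577 is composite.
Base 302: x_0 = 302^197 mod 1577 = 959. x_0 is neither 1 nor 1576, so continue squaring. x_1 = 959^2 mod 1577 = 290. x_2 = 290^2 mod 1577 = 519. Reached i = s−1 = 2 without hitting −1: 302 is a Miller–Rabin witness and 1577 is composite.
Base 1186: x_0 = 1186^197 mod 1577 = 1228. x_0 is neither 1 nor 1576, so continue squaring. x_1 = 1228^2 mod 1577 = 372. x_2 = 372^2 mod 1577 = 1185. Reached i = s−1 = 2 without hitting −1: 1186 is a Miller–Rabin witness and 1577 is composite.
The smallest witness among the given bases is 5.

5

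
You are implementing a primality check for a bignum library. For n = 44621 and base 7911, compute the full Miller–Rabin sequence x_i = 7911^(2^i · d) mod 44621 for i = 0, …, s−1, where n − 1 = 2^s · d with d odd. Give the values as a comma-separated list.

n − 1 = 44620 = 2^2 · 11155, so s = 2 and d = 11155.
x_0 = 7911^11155 mod 44621 = 44620.
x_1 = 44620^2 mod 44621 = 1.

44620, 1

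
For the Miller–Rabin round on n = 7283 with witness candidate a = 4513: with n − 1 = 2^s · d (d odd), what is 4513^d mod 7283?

7282

n − 1 = 7282 = 2^1 · 3641, so s = 1 and d = 3641.
Repeated squaring mod 7283: 4513^1 ≡ 4513, 4513^2 ≡ 3901, 4513^4 ≡ 3614, 4513^8 ≡ 2577, 4513^16 ≡ 6116, 4513^32 ≡ 7251, 4513^64 ≡ 1024, 4513^128 ≡ 7107, 4513^256 ≡ 1844, 4513^512 ≡ 6458, 4513^1024 ≡ 3306, 4513^2048 ≡ 5136.
3641 = 2048 + 1024 + 512 + 32 + 16 + 8 + 1, so 4513^3641 ≡ 5136·3306·6458·7251·6116·2577·4513 ≡ 7282 (mod 7283).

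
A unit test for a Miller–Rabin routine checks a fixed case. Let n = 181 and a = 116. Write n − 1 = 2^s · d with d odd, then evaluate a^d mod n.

180

n − 1 = 180 = 2^2 · 45, so s = 2 and d = 45.
116^45 mod 181 = 180.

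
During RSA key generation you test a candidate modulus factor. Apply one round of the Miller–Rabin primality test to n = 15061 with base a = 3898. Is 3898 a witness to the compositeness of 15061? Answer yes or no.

no

n − 1 = 15060 = 2^2 · 3765, so s = 2 and d = 3765.
x_0 = 3898^3765 mod 15061 = 15060.
x_0 = 15060 ≡ −1, so 3898 is not a witness.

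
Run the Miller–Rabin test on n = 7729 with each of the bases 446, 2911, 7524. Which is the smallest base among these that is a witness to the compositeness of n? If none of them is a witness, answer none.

n − 1 = 7728 = 2^4 · 483, so s = 4 and d = 483.
Base 446: x_0 = 446^483 mod 7729 = 5825. x_0 is neither 1 nor 7728, so continue squaring. x_1 = 5825^2 mod 7729 = 315. x_2 = 315^2 mod 7729 = 6477. x_3 = 6477^2 mod 7729 = 6246. Reached i = s−1 = 3 without hitting −1: 446 is a Miller–Rabin witness and 7729 is composite.
Base 2911: x_0 = 2911^483 mod 7729 = 3766. x_0 is neither 1 nor 7728, so continue squaring. x_1 = 3766^2 mod 7729 = 41. x_2 = 41^2 mod 7729 = 1681. x_3 = 1681^2 mod 7729 = 4676. Reached i = s−1 = 3 without hitting −1: 2911 is a Miller–Rabin witness and 7729 is composite.
Base 7524: x_0 = 7524^483 mod 7729 = 67. x_0 is neither 1 nor 7728, so continue squaring. x_1 = 67^2 mod 7729 = 4489. x_2 = 4489^2 mod 7729 = 1618. x_3 = 1618^2 mod 7729 = 5522. Reached i = s−1 = 3 without hitting −1: 7524 is a Miller–Rabin witness and 7729 is composite.
The smallest witness among the given bases is 446.

446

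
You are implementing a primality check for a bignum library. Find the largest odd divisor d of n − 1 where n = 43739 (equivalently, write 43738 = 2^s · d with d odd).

21869

Halving: 43738 → 21869; 21869 is odd.
So 43738 = 2^1 · 21869.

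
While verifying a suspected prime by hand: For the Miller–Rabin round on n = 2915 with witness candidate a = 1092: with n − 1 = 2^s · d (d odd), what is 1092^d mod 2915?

2682

n − 1 = 2914 = 2^1 · 1457, so s = 1 and d = 1457.
1092^1457 mod 2915 = 2682.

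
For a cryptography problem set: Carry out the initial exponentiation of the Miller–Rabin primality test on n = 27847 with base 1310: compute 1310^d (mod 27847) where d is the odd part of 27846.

1

n − 1 = 27846 = 2^1 · 13923, so s = 1 and d = 13923.
1310^13923 mod 27847 = 1.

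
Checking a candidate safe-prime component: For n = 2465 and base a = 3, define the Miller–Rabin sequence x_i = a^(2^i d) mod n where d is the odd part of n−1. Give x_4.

1

n − 1 = 2464 = 2^5 · 77, so s = 5 and d = 77.
x_0 = 3^77 mod 2465 = 2018.
x_1 = 2018^2 mod 2465 = 144.
x_2 = 144^2 mod 2465 = 1016.
x_3 = 1016^2 mod 2465 = 1886.
x_4 = 1886^2 mod 2465 = 1.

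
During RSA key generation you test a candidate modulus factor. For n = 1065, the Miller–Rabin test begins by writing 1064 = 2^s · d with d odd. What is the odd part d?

133

Halving: 1064 → 532 → 266 → 133; 133 is odd.
So 1064 = 2^3 · 133.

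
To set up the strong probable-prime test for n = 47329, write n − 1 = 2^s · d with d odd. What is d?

Halving: 47328 → 23664 → 11832 → 5916 → 2958 → 1479; 1479 is odd.
So 47328 = 2^5 · 1479.

1479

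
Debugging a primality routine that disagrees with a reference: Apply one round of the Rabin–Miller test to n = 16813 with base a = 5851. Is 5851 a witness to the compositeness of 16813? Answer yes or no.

yes

n − 1 = 16812 = 2^2 · 4203, so s = 2 and d = 4203.
x_0 = 5851^4203 mod 16813 = 15120.
x_0 is neither 1 nor 16812, so continue squaring.
x_1 = 15120^2 mod 16813 = 8039.
Reached i = s−1 = 1 without hitting −1: 5851 is a Miller–Rabin witness and 16813 is composite.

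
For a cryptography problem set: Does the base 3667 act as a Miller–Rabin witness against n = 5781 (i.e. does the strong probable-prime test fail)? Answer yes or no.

no

n − 1 = 5780 = 2^2 · 1445, so s = 2 and d = 1445.
x_0 = 3667^1445 mod 5781 = 1.
x_0 = 1, so 3667 is not a witness.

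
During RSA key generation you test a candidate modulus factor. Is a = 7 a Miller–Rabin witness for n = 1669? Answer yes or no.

n − 1 = 1668 = 2^2 · 417, so s = 2 and d = 417.
Repeated squaring mod 1669: 7^1 ≡ 7, 7^2 ≡ 49, 7^4 ≡ 732, 7^8 ≡ 75, 7^16 ≡ 618, 7^32 ≡ 1392, 7^64 ≡ 1624, 7^128 ≡ 356, 7^256 ≡ 1561.
417 = 256 + 128 + 32 + 1, so 7^417 ≡ 1561·356·1392·7 ≡ 1449 (mod 1669).
x_0 = 7^417 mod 1669 = 1449.
x_0 is neither 1 nor 1668, so continue squaring.
x_1 = 1449^2 mod 1669 = 1668.
x_1 ≡ −1, so 7 is not a witness.

no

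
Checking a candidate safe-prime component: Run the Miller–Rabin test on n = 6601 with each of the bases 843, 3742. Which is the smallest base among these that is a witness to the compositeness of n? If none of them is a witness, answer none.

n − 1 = 6600 = 2^3 · 825, so s = 3 and d = 825.
Base 843: x_0 = 843^825 mod 6601 = 6600. x_0 = 6600 ≡ −1, so 843 is not a witness.
Base 3742: x_0 = 3742^825 mod 6601 = 2416. x_0 is neither 1 nor 6600, so continue squaring. x_1 = 2416^2 mod 6601 = 1772. x_2 = 1772^2 mod 6601 = 4509. Reached i = s−1 = 2 without hitting −1: 3742 is a Miller–Rabin witness and 6601 is composite.
The smallest witness among the given bases is 3742.

3742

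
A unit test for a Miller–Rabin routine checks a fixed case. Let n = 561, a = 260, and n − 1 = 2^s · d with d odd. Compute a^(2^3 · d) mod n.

67

n − 1 = 560 = 2^4 · 35, so s = 4 and d = 35.
x_0 = 260^35 mod 561 = 329.
x_1 = 329^2 mod 561 = 529.
x_2 = 529^2 mod 561 = 463.
x_3 = 463^2 mod 561 = 67.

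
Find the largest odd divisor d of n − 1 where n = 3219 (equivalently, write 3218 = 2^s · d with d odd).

Halving: 3218 → 1609; 1609 is odd.
So 3218 = 2^1 · 1609.

1609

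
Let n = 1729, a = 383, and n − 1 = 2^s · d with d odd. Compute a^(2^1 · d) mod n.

1065

n − 1 = 1728 = 2^6 · 27, so s = 6 and d = 27.
x_0 = 383^27 mod 1729 = 398.
x_1 = 398^2 mod 1729 = 1065.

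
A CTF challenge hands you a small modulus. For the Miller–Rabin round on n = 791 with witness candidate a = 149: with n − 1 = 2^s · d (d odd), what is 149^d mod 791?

326

n − 1 = 790 = 2^1 · 395, so s = 1 and d = 395.
Repeated squaring mod 791: 149^1 ≡ 149, 149^2 ≡ 53, 149^4 ≡ 436, 149^8 ≡ 256, 149^16 ≡ 674, 149^32 ≡ 242, 149^64 ≡ 30, 149^128 ≡ 109, 149^256 ≡ 16.
395 = 256 + 128 + 8 + 2 + 1, so 149^395 ≡ 16·109·256·53·149 ≡ 326 (mod 791).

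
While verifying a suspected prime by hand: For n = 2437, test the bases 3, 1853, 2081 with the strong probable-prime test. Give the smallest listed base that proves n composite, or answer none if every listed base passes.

none

n − 1 = 2436 = 2^2 · 609, so s = 2 and d = 609.
Base 3: x_0 = 3^609 mod 2437 = 2436. x_0 = 2436 ≡ −1, so 3 is not a witness.
Base 1853: x_0 = 1853^609 mod 2437 = 2436. x_0 = 2436 ≡ −1, so 1853 is not a witness.
Base 2081: x_0 = 2081^609 mod 2437 = 1. x_0 = 1, so 2081 is not a witness.
No listed base is a witness for 2437.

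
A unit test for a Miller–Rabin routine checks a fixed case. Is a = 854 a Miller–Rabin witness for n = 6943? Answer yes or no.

n − 1 = 6942 = 2^1 · 3471, so s = 1 and d = 3471.
x_0 = 854^3471 mod 6943 = 6942.
x_0 = 6942 ≡ −1, so 854 is not a witness.

no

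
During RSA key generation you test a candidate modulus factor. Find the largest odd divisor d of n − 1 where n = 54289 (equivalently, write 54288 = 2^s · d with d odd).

3393

Halving: 54288 → 27144 → 13572 → 6786 → 3393; 3393 is odd.
So 54288 = 2^4 · 3393.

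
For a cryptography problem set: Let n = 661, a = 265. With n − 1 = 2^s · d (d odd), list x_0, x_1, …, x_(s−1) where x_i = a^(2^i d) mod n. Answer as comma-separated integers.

1, 1

n − 1 = 660 = 2^2 · 165, so s = 2 and d = 165.
x_0 = 265^165 mod 661 = 1.
x_1 = 1^2 mod 661 = 1.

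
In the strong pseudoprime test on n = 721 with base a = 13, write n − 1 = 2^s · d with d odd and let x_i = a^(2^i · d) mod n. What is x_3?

n − 1 = 720 = 2^4 · 45, so s = 4 and d = 45.
x_0 = 13^45 mod 721 = 524.
x_1 = 524^2 mod 721 = 596.
x_2 = 596^2 mod 721 = 484.
x_3 = 484^2 mod 721 = 652.

652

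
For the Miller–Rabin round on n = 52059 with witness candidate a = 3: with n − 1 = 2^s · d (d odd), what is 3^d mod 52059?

10881

n − 1 = 52058 = 2^1 · 26029, so s = 1 and d = 26029.
3^26029 mod 52059 = 10881.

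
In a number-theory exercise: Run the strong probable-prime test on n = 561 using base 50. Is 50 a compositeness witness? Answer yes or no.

n − 1 = 560 = 2^4 · 35, so s = 4 and d = 35.
x_0 = 50^35 mod 561 = 560.
x_0 = 560 ≡ −1, so 50 is not a witness.

no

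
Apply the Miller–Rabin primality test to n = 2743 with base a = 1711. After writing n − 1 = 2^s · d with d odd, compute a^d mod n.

1500

n − 1 = 2742 = 2^1 · 1371, so s = 1 and d = 1371.
By repeated squaring, 1711^1371 ≡ 1500 (mod 2743).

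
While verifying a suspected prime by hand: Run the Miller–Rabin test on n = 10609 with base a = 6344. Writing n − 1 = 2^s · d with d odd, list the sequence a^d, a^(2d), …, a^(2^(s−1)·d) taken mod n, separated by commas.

2473, 4945, 9889, 9168

n − 1 = 10608 = 2^4 · 663, so s = 4 and d = 663.
x_0 = 6344^663 mod 10609 = 2473.
x_1 = 2473^2 mod 10609 = 4945.
x_2 = 4945^2 mod 10609 = 9889.
x_3 = 9889^2 mod 10609 = 9168.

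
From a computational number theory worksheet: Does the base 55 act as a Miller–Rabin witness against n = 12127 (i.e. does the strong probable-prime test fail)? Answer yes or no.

n − 1 = 12126 = 2^1 · 6063, so s = 1 and d = 6063.
x_0 = 55^6063 mod 12127 = 6253.
x_0 ∉ {1, 12126} and s = 1, so 55 is a Miller–Rabin witness and 12127 is composite.

yes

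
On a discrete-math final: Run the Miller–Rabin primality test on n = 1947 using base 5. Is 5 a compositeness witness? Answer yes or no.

n − 1 = 1946 = 2^1 · 973, so s = 1 and d = 973.
Repeated squaring mod 1947: 5^1 ≡ 5, 5^2 ≡ 25, 5^4 ≡ 625, 5^8 ≡ 1225, 5^16 ≡ 1435, 5^32 ≡ 1246, 5^64 ≡ 757, 5^128 ≡ 631, 5^256 ≡ 973, 5^512 ≡ 487.
973 = 512 + 256 + 128 + 64 + 8 + 4 + 1, so 5^973 ≡ 487·973·631·757·1225·625·5 ≡ 1907 (mod 1947).
x_0 = 5^973 mod 1947 = 1907.
x_0 ∉ {1, 1946} and s = 1, so 5 is a Miller–Rabin witness and 1947 is composite.

yes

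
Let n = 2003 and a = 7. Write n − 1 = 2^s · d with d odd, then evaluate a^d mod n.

n − 1 = 2002 = 2^1 · 1001, so s = 1 and d = 1001.
7^1001 mod 2003 = 2002.

2002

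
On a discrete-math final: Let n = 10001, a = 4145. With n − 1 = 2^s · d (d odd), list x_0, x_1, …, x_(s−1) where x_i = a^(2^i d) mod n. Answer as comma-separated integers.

3960, 32, 1024, 8472

n − 1 = 10000 = 2^4 · 625, so s = 4 and d = 625.
x_0 = 4145^625 mod 10001 = 3960.
x_1 = 3960^2 mod 10001 = 32.
x_2 = 32^2 mod 10001 = 1024.
x_3 = 1024^2 mod 10001 = 8472.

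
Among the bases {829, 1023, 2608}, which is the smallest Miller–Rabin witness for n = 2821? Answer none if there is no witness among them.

n − 1 = 2820 = 2^2 · 705, so s = 2 and d = 705.
Base 829: x_0 = 829^705 mod 2821 = 2820. x_0 = 2820 ≡ −1, so 829 is not a witness.
Base 1023: x_0 = 1023^705 mod 2821 = 1457. x_0 is neither 1 nor 2820, so continue squaring. x_1 = 1457^2 mod 2821 = 1457. Reached i = s−1 = 1 without hitting −1: 1023 is a Miller–Rabin witness and 2821 is composite.
Base 2608: x_0 = 2608^705 mod 2821 = 1737. x_0 is neither 1 nor 2820, so continue squaring. x_1 = 1737^2 mod 2821 = 1520. Reached i = s−1 = 1 without hitting −1: 2608 is a Miller–Rabin witness and 2821 is composite.
The smallest witness among the given bases is 1023.

1023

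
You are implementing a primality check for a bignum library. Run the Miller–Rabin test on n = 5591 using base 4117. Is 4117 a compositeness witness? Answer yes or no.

n − 1 = 5590 = 2^1 · 2795, so s = 1 and d = 2795.
x_0 = 4117^2795 mod 5591 = 1.
x_0 = 1, so 4117 is not a witness.

no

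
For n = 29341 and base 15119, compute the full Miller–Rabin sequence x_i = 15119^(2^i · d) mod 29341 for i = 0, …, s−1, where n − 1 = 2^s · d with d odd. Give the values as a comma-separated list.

12870, 6955

n − 1 = 29340 = 2^2 · 7335, so s = 2 and d = 7335.
x_0 = 15119^7335 mod 29341 = 12870.
x_1 = 12870^2 mod 29341 = 6955.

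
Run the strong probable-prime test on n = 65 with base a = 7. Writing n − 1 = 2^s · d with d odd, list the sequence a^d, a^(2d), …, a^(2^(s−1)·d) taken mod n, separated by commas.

n − 1 = 64 = 2^6 · 1, so s = 6 and d = 1.
x_0 = 7^1 mod 65 = 7.
x_1 = 7^2 mod 65 = 49.
x_2 = 49^2 mod 65 = 61.
x_3 = 61^2 mod 65 = 16.
x_4 = 16^2 mod 65 = 61.
x_5 = 61^2 mod 65 = 16.

7, 49, 61, 16, 61, 16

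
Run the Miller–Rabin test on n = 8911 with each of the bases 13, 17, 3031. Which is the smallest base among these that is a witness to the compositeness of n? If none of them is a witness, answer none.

n − 1 = 8910 = 2^1 · 4455, so s = 1 and d = 4455.
Base 13: x_0 = 13^4455 mod 8911 = 8910. x_0 = 8910 ≡ −1, so 13 is not a witness.
Base 17: x_0 = 17^4455 mod 8911 = 2547. x_0 ∉ {1, 8910} and s = 1, so 17 is a Miller–Rabin witness and 8911 is composite.
Base 3031: x_0 = 3031^4455 mod 8911 = 7371. x_0 ∉ {1, 8910} and s = 1, so 3031 is a Miller–Rabin witness and 8911 is composite.
The smallest witness among the given bases is 17.

17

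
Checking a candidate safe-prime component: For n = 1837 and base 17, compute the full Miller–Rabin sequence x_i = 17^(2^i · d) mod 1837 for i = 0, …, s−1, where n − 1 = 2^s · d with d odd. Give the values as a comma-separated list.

1157, 1313

n − 1 = 1836 = 2^2 · 459, so s = 2 and d = 459.
x_0 = 17^459 mod 1837 = 1157.
x_1 = 1157^2 mod 1837 = 1313.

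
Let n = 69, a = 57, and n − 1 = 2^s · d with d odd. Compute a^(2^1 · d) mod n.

n − 1 = 68 = 2^2 · 17, so s = 2 and d = 17.
x_0 = 57^17 mod 69 = 60.
x_1 = 60^2 mod 69 = 12.

12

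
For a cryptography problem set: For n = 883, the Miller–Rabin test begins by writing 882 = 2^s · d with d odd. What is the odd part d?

Halving: 882 → 441; 441 is odd.
So 882 = 2^1 · 441.

441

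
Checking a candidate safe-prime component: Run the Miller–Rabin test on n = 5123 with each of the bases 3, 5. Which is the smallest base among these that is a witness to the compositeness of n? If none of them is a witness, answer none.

n − 1 = 5122 = 2^1 · 2561, so s = 1 and d = 2561.
Base 3: x_0 = 3^2561 mod 5123 = 3741. x_0 ∉ {1, 5122} and s = 1, so 3 is a Miller–Rabin witness and 5123 is composite.
Base 5: x_0 = 5^2561 mod 5123 = 1214. x_0 ∉ {1, 5122} and s = 1, so 5 is a Miller–Rabin witness and 5123 is composite.
The smallest witness among the given bases is 3.

3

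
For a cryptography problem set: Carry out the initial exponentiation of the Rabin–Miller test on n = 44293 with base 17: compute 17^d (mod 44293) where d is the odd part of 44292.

n − 1 = 44292 = 2^2 · 11073, so s = 2 and d = 11073.
17^11073 mod 44293 = 44292.

44292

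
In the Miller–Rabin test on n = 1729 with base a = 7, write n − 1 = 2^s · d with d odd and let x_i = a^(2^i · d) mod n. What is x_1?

n − 1 = 1728 = 2^6 · 27, so s = 6 and d = 27.
By repeated squaring, 7^27 ≡ 343 (mod 1729).
x_0 = 343.
x_1 = 343^2 mod 1729 = 77.

77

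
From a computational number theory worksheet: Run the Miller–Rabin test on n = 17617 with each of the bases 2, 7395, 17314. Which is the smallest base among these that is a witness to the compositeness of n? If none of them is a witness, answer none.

2

n − 1 = 17616 = 2^4 · 1101, so s = 4 and d = 1101.
Base 2: x_0 = 2^1101 mod 17617 = 16154. x_0 is neither 1 nor 17616, so continue squaring. x_1 = 16154^2 mod 17617 = 8712. x_2 = 8712^2 mod 17617 = 4908. x_3 = 4908^2 mod 17617 = 6025. Reached i = s−1 = 3 without hitting −1: 2 is a Miller–Rabin witness and 17617 is composite.
Base 7395: x_0 = 7395^1101 mod 17617 = 9758. x_0 is neither 1 nor 17616, so continue squaring. x_1 = 9758^2 mod 17617 = 16296. x_2 = 16296^2 mod 17617 = 958. x_3 = 958^2 mod 17617 = 1680. Reached i = s−1 = 3 without hitting −1: 7395 is a Miller–Rabin witness and 17617 is composite.
Base 17314: x_0 = 17314^1101 mod 17617 = 6342. x_0 is neither 1 nor 17616, so continue squaring. x_1 = 6342^2 mod 17617 = 1353. x_2 = 1353^2 mod 17617 = 16058. x_3 = 16058^2 mod 17617 = 16952. Reached i = s−1 = 3 without hitting −1: 17314 is a Miller–Rabin witness and 17617 is composite.
The smallest witness among the given bases is 2.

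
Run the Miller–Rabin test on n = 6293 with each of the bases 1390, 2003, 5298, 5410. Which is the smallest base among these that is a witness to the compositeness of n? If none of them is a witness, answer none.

1390

n − 1 = 6292 = 2^2 · 1573, so s = 2 and d = 1573.
Base 1390: x_0 = 1390^1573 mod 6293 = 1824. x_0 is neither 1 nor 6292, so continue squaring. x_1 = 1824^2 mod 6293 = 4272. Reached i = s−1 = 1 without hitting −1: 1390 is a Miller–Rabin witness and 6293 is composite.
Base 2003: x_0 = 2003^1573 mod 6293 = 2990. x_0 is neither 1 nor 6292, so continue squaring. x_1 = 2990^2 mod 6293 = 4040. Reached i = s−1 = 1 without hitting −1: 2003 is a Miller–Rabin witness and 6293 is composite.
Base 5298: x_0 = 5298^1573 mod 6293 = 720. x_0 is neither 1 nor 6292, so continue squaring. x_1 = 720^2 mod 6293 = 2374. Reached i = s−1 = 1 without hitting −1: 5298 is a Miller–Rabin witness and 6293 is composite.
Base 5410: x_0 = 5410^1573 mod 6293 = 748. x_0 is neither 1 nor 6292, so continue squaring. x_1 = 748^2 mod 6293 = 5720. Reached i = s−1 = 1 without hitting −1: 5410 is a Miller–Rabin witness and 6293 is composite.
The smallest witness among the given bases is 1390.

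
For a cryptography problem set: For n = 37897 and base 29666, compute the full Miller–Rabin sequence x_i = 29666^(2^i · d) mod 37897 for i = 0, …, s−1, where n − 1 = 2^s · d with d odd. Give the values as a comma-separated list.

n − 1 = 37896 = 2^3 · 4737, so s = 3 and d = 4737.
x_0 = 29666^4737 mod 37897 = 35003.
x_1 = 35003^2 mod 37897 = 37896.
x_2 = 37896^2 mod 37897 = 1.

35003, 37896, 1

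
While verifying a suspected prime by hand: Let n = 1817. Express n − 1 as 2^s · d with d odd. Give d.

Halving: 1816 → 908 → 454 → 227; 227 is odd.
So 1816 = 2^3 · 227.

227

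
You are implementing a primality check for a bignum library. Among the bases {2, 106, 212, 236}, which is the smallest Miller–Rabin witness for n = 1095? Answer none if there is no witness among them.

n − 1 = 1094 = 2^1 · 547, so s = 1 and d = 547.
Base 2: x_0 = 2^547 mod 1095 = 128. x_0 ∉ {1, 1094} and s = 1, so 2 is a Miller–Rabin witness and 1095 is composite.
Base 106: x_0 = 106^547 mod 1095 = 631. x_0 ∉ {1, 1094} and s = 1, so 106 is a Miller–Rabin witness and 1095 is composite.
Base 212: x_0 = 212^547 mod 1095 = 833. x_0 ∉ {1, 1094} and s = 1, so 212 is a Miller–Rabin witness and 1095 is composite.
Base 236: x_0 = 236^547 mod 1095 = 386. x_0 ∉ {1, 1094} and s = 1, so 236 is a Miller–Rabin witness and 1095 is composite.
The smallest witness among the given bases is 2.

2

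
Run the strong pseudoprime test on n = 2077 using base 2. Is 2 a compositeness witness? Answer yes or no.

n − 1 = 2076 = 2^2 · 519, so s = 2 and d = 519.
Repeated squaring mod 2077: 2^1 ≡ 2, 2^2 ≡ 4, 2^4 ≡ 16, 2^8 ≡ 256, 2^16 ≡ 1149, 2^32 ≡ 1306, 2^64 ≡ 419, 2^128 ≡ 1093, 2^256 ≡ 374, 2^512 ≡ 717.
519 = 512 + 4 + 2 + 1, so 2^519 ≡ 717·16·4·2 ≡ 388 (mod 2077).
x_0 = 2^519 mod 2077 = 388.
x_0 is neither 1 nor 2076, so continue squaring.
x_1 = 388^2 mod 2077 = 1000.
Reached i = s−1 = 1 without hitting −1: 2 is a Miller–Rabin witness and 2077 is composite.

yes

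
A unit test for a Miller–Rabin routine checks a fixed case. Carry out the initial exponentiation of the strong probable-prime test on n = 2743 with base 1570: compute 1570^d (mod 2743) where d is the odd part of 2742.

2313

n − 1 = 2742 = 2^1 · 1371, so s = 1 and d = 1371.
Repeated squaring mod 2743: 1570^1 ≡ 1570, 1570^2 ≡ 1686, 1570^4 ≡ 848, 1570^8 ≡ 438, 1570^16 ≡ 2577, 1570^32 ≡ 126, 1570^64 ≡ 2161, 1570^128 ≡ 1335, 1570^256 ≡ 2018, 1570^512 ≡ 1712, 1570^1024 ≡ 1420.
1371 = 1024 + 256 + 64 + 16 + 8 + 2 + 1, so 1570^1371 ≡ 1420·2018·2161·2577·438·1686·1570 ≡ 2313 (mod 2743).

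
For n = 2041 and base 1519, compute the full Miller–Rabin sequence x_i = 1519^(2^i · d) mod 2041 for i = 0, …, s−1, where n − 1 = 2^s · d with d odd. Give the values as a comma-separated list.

n − 1 = 2040 = 2^3 · 255, so s = 3 and d = 255.
x_0 = 1519^255 mod 2041 = 564.
x_1 = 564^2 mod 2041 = 1741.
x_2 = 1741^2 mod 2041 = 196.

564, 1741, 196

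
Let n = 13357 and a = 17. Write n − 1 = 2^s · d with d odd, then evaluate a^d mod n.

10983

n − 1 = 13356 = 2^2 · 3339, so s = 2 and d = 3339.
By repeated squaring, 17^3339 ≡ 10983 (mod 13357).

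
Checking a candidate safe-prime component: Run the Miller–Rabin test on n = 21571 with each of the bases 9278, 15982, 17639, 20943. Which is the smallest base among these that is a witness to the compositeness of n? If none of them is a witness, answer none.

n − 1 = 21570 = 2^1 · 10785, so s = 1 and d = 10785.
Base 9278: x_0 = 9278^10785 mod 21571 = 4599. x_0 ∉ {1, 21570} and s = 1, so 9278 is a Miller–Rabin witness and 21571 is composite.
Base 15982: x_0 = 15982^10785 mod 21571 = 1044. x_0 ∉ {1, 21570} and s = 1, so 15982 is a Miller–Rabin witness and 21571 is composite.
Base 17639: x_0 = 17639^10785 mod 21571 = 18314. x_0 ∉ {1, 21570} and s = 1, so 17639 is a Miller–Rabin witness and 21571 is composite.
Base 20943: x_0 = 20943^10785 mod 21571 = 15245. x_0 ∉ {1, 21570} and s = 1, so 20943 is a Miller–Rabin witness and 21571 is composite.
The smallest witness among the given bases is 9278.

9278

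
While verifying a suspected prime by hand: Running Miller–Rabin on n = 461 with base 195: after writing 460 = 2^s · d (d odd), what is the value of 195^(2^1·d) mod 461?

1

n − 1 = 460 = 2^2 · 115, so s = 2 and d = 115.
x_0 = 195^115 mod 461 = 460.
x_1 = 460^2 mod 461 = 1.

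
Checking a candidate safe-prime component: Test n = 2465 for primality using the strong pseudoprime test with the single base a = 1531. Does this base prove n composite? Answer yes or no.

n − 1 = 2464 = 2^5 · 77, so s = 5 and d = 77.
Repeated squaring mod 2465: 1531^1 ≡ 1531, 1531^2 ≡ 2211, 1531^4 ≡ 426, 1531^8 ≡ 1531, 1531^16 ≡ 2211, 1531^32 ≡ 426, 1531^64 ≡ 1531.
77 = 64 + 8 + 4 + 1, so 1531^77 ≡ 1531·1531·426·1531 ≡ 1 (mod 2465).
x_0 = 1531^77 mod 2465 = 1.
x_0 = 1, so 1531 is not a witness.

no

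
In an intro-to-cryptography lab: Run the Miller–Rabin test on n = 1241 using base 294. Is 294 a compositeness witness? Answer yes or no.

yes

n − 1 = 1240 = 2^3 · 155, so s = 3 and d = 155.
x_0 = 294^155 mod 1241 = 1099.
x_0 is neither 1 nor 1240, so continue squaring.
x_1 = 1099^2 mod 1241 = 308.
x_2 = 308^2 mod 1241 = 548.
Reached i = s−1 = 2 without hitting −1: 294 is a Miller–Rabin witness and 1241 is composite.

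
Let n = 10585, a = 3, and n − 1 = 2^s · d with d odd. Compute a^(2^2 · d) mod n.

n − 1 = 10584 = 2^3 · 1323, so s = 3 and d = 1323.
Repeated squaring mod 10585: 3^1 ≡ 3, 3^2 ≡ 9, 3^4 ≡ 81, 3^8 ≡ 6561, 3^16 ≡ 8111, 3^32 ≡ 2546, 3^64 ≡ 4096, 3^128 ≡ 10576, 3^256 ≡ 81, 3^512 ≡ 6561, 3^1024 ≡ 8111.
1323 = 1024 + 256 + 32 + 8 + 2 + 1, so 3^1323 ≡ 8111·81·2546·6561·9·3 ≡ 8422 (mod 10585).
x_0 = 8422.
x_1 = 8422^2 mod 10585 = 10584.
x_2 = 10584^2 mod 10585 = 1.

1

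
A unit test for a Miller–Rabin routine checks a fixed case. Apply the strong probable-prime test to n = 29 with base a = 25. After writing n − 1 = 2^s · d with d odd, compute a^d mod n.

1

n − 1 = 28 = 2^2 · 7, so s = 2 and d = 7.
25^7 mod 29 = 1.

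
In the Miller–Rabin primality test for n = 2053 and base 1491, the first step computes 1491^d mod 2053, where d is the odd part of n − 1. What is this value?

n − 1 = 2052 = 2^2 · 513, so s = 2 and d = 513.
By repeated squaring, 1491^513 ≡ 1809 (mod 2053).

1809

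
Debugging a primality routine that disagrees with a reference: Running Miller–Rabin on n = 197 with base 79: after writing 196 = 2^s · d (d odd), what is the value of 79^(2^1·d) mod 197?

196

n − 1 = 196 = 2^2 · 49, so s = 2 and d = 49.
x_0 = 79^49 mod 197 = 14.
x_1 = 14^2 mod 197 = 196.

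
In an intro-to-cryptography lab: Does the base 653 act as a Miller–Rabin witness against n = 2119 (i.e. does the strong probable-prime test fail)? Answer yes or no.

no

n − 1 = 2118 = 2^1 · 1059, so s = 1 and d = 1059.
Repeated squaring mod 2119: 653^1 ≡ 653, 653^2 ≡ 490, 653^4 ≡ 653, 653^8 ≡ 490, 653^16 ≡ 653, 653^32 ≡ 490, 653^64 ≡ 653, 653^128 ≡ 490, 653^256 ≡ 653, 653^512 ≡ 490, 653^1024 ≡ 653.
1059 = 1024 + 32 + 2 + 1, so 653^1059 ≡ 653·490·490·653 ≡ 1 (mod 2119).
x_0 = 653^1059 mod 2119 = 1.
x_0 = 1, so 653 is not a witness.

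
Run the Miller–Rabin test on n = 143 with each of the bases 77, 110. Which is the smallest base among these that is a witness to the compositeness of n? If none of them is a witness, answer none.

77

n − 1 = 142 = 2^1 · 71, so s = 1 and d = 71.
Base 77: x_0 = 77^71 mod 143 = 77. x_0 ∉ {1, 142} and s = 1, so 77 is a Miller–Rabin witness and 143 is composite.
Base 110: x_0 = 110^71 mod 143 = 11. x_0 ∉ {1, 142} and s = 1, so 110 is a Miller–Rabin witness and 143 is composite.
The smallest witness among the given bases is 77.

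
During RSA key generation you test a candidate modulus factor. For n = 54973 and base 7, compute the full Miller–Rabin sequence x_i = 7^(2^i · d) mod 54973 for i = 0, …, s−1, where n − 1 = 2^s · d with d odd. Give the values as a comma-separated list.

n − 1 = 54972 = 2^2 · 13743, so s = 2 and d = 13743.
x_0 = 7^13743 mod 54973 = 54972.
x_1 = 54972^2 mod 54973 = 1.

54972, 1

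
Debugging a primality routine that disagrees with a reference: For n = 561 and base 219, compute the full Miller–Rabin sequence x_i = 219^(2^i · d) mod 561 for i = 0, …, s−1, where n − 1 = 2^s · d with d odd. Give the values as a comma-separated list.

n − 1 = 560 = 2^4 · 35, so s = 4 and d = 35.
x_0 = 219^35 mod 561 = 417.
x_1 = 417^2 mod 561 = 540.
x_2 = 540^2 mod 561 = 441.
x_3 = 441^2 mod 561 = 375.

417, 540, 441, 375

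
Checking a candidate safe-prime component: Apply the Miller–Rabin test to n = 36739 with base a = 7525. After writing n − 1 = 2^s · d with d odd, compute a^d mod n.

36738

n − 1 = 36738 = 2^1 · 18369, so s = 1 and d = 18369.
By repeated squaring, 7525^18369 ≡ 36738 (mod 36739).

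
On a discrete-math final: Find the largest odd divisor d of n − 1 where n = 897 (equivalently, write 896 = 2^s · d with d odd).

7

Halving: 896 → 448 → 224 → 112 → 56 → 28 → 14 → 7; 7 is odd.
So 896 = 2^7 · 7.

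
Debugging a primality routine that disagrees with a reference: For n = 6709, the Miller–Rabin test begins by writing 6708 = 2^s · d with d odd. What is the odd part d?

1677

Halving: 6708 → 3354 → 1677; 1677 is odd.
So 6708 = 2^2 · 1677.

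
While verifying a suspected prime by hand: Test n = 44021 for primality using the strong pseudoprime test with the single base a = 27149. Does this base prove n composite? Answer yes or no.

no

n − 1 = 44020 = 2^2 · 11005, so s = 2 and d = 11005.
By repeated squaring, 27149^11005 ≡ 1 (mod 44021).
x_0 = 27149^11005 mod 44021 = 1.
x_0 = 1, so 27149 is not a witness.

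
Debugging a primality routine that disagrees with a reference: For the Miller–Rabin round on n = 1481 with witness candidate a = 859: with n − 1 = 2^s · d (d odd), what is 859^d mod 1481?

1

n − 1 = 1480 = 2^3 · 185, so s = 3 and d = 185.
Repeated squaring mod 1481: 859^1 ≡ 859, 859^2 ≡ 343, 859^4 ≡ 650, 859^8 ≡ 415, 859^16 ≡ 429, 859^32 ≡ 397, 859^64 ≡ 623, 859^128 ≡ 107.
185 = 128 + 32 + 16 + 8 + 1, so 859^185 ≡ 107·397·429·415·859 ≡ 1 (mod 1481).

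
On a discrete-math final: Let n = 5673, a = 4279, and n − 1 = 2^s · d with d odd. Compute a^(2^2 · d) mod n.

4279

n − 1 = 5672 = 2^3 · 709, so s = 3 and d = 709.
x_0 = 4279^709 mod 5673 = 2047.
x_1 = 2047^2 mod 5673 = 3535.
x_2 = 3535^2 mod 5673 = 4279.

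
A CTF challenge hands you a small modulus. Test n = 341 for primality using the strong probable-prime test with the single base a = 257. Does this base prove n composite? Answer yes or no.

yes

n − 1 = 340 = 2^2 · 85, so s = 2 and d = 85.
x_0 = 257^85 mod 341 = 67.
x_0 is neither 1 nor 340, so continue squaring.
x_1 = 67^2 mod 341 = 56.
Reached i = s−1 = 1 without hitting −1: 257 is a Miller–Rabin witness and 341 is composite.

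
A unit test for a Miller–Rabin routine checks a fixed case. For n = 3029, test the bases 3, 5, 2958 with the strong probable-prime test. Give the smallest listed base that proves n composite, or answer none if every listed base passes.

n − 1 = 3028 = 2^2 · 757, so s = 2 and d = 757.
Base 3: x_0 = 3^757 mod 3029 = 393. x_0 is neither 1 nor 3028, so continue squaring. x_1 = 393^2 mod 3029 = 2999. Reached i = s−1 = 1 without hitting −1: 3 is a Miller–Rabin witness and 3029 is composite.
Base 5: x_0 = 5^757 mod 3029 = 525. x_0 is neither 1 nor 3028, so continue squaring. x_1 = 525^2 mod 3029 = 3015. Reached i = s−1 = 1 without hitting −1: 5 is a Miller–Rabin witness and 3029 is composite.
Base 2958: x_0 = 2958^757 mod 3029 = 2074. x_0 is neither 1 nor 3028, so continue squaring. x_1 = 2074^2 mod 3029 = 296. Reached i = s−1 = 1 without hitting −1: 2958 is a Miller–Rabin witness and 3029 is composite.
The smallest witness among the given bases is 3.

3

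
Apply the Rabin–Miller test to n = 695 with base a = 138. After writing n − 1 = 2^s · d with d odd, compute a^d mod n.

277

n − 1 = 694 = 2^1 · 347, so s = 1 and d = 347.
138^347 mod 695 = 277.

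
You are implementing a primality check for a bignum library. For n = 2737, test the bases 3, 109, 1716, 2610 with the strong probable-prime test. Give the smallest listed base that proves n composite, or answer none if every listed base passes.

3

n − 1 = 2736 = 2^4 · 171, so s = 4 and d = 171.
Base 3: x_0 = 3^171 mod 2737 = 1350. x_0 is neither 1 nor 2736, so continue squaring. x_1 = 1350^2 mod 2737 = 2395. x_2 = 2395^2 mod 2737 = 2010. x_3 = 2010^2 mod 2737 = 288. Reached i = s−1 = 3 without hitting −1: 3 is a Miller–Rabin witness and 2737 is composite.
Base 109: x_0 = 109^171 mod 2737 = 218. x_0 is neither 1 nor 2736, so continue squaring. x_1 = 218^2 mod 2737 = 995. x_2 = 995^2 mod 2737 = 1968. x_3 = 1968^2 mod 2737 = 169. Reached i = s−1 = 3 without hitting −1: 109 is a Miller–Rabin witness and 2737 is composite.
Base 1716: x_0 = 1716^171 mod 2737 = 526. x_0 is neither 1 nor 2736, so continue squaring. x_1 = 526^2 mod 2737 = 239. x_2 = 239^2 mod 2737 = 2381. x_3 = 2381^2 mod 2737 = 834. Reached i = s−1 = 3 without hitting −1: 1716 is a Miller–Rabin witness and 2737 is composite.
Base 2610: x_0 = 2610^171 mod 2737 = 83. x_0 is neither 1 nor 2736, so continue squaring. x_1 = 83^2 mod 2737 = 1415. x_2 = 1415^2 mod 2737 = 1478. x_3 = 1478^2 mod 2737 = 358. Reached i = s−1 = 3 without hitting −1: 2610 is a Miller–Rabin witness and 2737 is composite.
The smallest witness among the given bases is 3.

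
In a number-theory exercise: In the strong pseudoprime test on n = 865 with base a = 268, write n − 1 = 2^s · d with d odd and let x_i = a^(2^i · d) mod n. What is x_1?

124

n − 1 = 864 = 2^5 · 27, so s = 5 and d = 27.
x_0 = 268^27 mod 865 = 132.
x_1 = 132^2 mod 865 = 124.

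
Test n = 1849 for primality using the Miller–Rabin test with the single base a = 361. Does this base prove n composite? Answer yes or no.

n − 1 = 1848 = 2^3 · 231, so s = 3 and d = 231.
x_0 = 361^231 mod 1849 = 1.
x_0 = 1, so 361 is not a witness.

no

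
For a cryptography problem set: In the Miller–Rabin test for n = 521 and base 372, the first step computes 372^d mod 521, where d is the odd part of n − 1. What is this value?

315

n − 1 = 520 = 2^3 · 65, so s = 3 and d = 65.
372^65 mod 521 = 315.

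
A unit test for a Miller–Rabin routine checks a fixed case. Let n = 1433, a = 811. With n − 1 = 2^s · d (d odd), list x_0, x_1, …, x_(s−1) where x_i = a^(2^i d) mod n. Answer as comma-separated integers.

1432, 1, 1

n − 1 = 1432 = 2^3 · 179, so s = 3 and d = 179.
x_0 = 811^179 mod 1433 = 1432.
x_1 = 1432^2 mod 1433 = 1.
x_2 = 1^2 mod 1433 = 1.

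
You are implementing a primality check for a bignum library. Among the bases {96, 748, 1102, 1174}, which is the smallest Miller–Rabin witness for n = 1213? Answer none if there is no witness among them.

n − 1 = 1212 = 2^2 · 303, so s = 2 and d = 303.
Base 96: x_0 = 96^303 mod 1213 = 495. x_0 is neither 1 nor 1212, so continue squaring. x_1 = 495^2 mod 1213 = 1212. x_1 ≡ −1, so 96 is not a witness.
Base 748: x_0 = 748^303 mod 1213 = 718. x_0 is neither 1 nor 1212, so continue squaring. x_1 = 718^2 mod 1213 = 1212. x_1 ≡ −1, so 748 is not a witness.
Base 1102: x_0 = 1102^303 mod 1213 = 718. x_0 is neither 1 nor 1212, so continue squaring. x_1 = 718^2 mod 1213 = 1212. x_1 ≡ −1, so 1102 is not a witness.
Base 1174: x_0 = 1174^303 mod 1213 = 1212. x_0 = 1212 ≡ −1, so 1174 is not a witness.
No listed base is a witness for 1213.

none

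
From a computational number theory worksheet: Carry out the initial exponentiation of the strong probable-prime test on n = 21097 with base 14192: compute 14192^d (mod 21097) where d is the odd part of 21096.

n − 1 = 21096 = 2^3 · 2637, so s = 3 and d = 2637.
14192^2637 mod 21097 = 5088.

5088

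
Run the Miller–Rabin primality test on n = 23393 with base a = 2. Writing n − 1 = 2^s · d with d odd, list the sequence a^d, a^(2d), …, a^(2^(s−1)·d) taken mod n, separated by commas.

7544, 20160, 19011, 19664, 9999

n − 1 = 23392 = 2^5 · 731, so s = 5 and d = 731.
x_0 = 2^731 mod 23393 = 7544.
x_1 = 7544^2 mod 23393 = 20160.
x_2 = 20160^2 mod 23393 = 19011.
x_3 = 19011^2 mod 23393 = 19664.
x_4 = 19664^2 mod 23393 = 9999.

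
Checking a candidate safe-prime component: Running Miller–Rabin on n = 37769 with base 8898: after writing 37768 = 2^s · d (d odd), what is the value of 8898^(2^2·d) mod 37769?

27289

n − 1 = 37768 = 2^3 · 4721, so s = 3 and d = 4721.
Repeated squaring mod 37769: 8898^1 ≡ 8898, 8898^2 ≡ 10580, 8898^4 ≡ 26853, 8898^8 ≡ 35630, 8898^16 ≡ 5272, 8898^32 ≡ 33769, 8898^64 ≡ 23713, 8898^128 ≡ 1497, 8898^256 ≡ 12638, 8898^512 ≡ 31712, 8898^1024 ≡ 13550, 8898^2048 ≡ 7391, 8898^4096 ≡ 12907.
4721 = 4096 + 512 + 64 + 32 + 16 + 1, so 8898^4721 ≡ 12907·31712·23713·33769·5272·8898 ≡ 32754 (mod 37769).
x_0 = 32754.
x_1 = 32754^2 mod 37769 = 33840.
x_2 = 33840^2 mod 37769 = 27289.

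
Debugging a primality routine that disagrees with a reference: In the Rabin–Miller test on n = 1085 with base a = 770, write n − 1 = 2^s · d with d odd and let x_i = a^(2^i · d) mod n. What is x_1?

490

n − 1 = 1084 = 2^2 · 271, so s = 2 and d = 271.
x_0 = 770^271 mod 1085 = 770.
x_1 = 770^2 mod 1085 = 490.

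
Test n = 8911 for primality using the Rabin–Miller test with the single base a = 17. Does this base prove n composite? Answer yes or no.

n − 1 = 8910 = 2^1 · 4455, so s = 1 and d = 4455.
By repeated squaring, 17^4455 ≡ 2547 (mod 8911).
x_0 = 17^4455 mod 8911 = 2547.
x_0 ∉ {1, 8910} and s = 1, so 17 is a Miller–Rabin witness and 8911 is composite.

yes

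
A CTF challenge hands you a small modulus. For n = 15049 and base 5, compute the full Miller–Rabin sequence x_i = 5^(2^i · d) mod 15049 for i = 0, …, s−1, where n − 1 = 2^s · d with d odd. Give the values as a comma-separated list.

n − 1 = 15048 = 2^3 · 1881, so s = 3 and d = 1881.
x_0 = 5^1881 mod 15049 = 8858.
x_1 = 8858^2 mod 15049 = 13727.
x_2 = 13727^2 mod 15049 = 2000.

8858, 13727, 2000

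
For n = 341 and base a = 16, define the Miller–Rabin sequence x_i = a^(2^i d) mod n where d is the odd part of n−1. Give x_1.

n − 1 = 340 = 2^2 · 85, so s = 2 and d = 85.
By repeated squaring, 16^85 ≡ 1 (mod 341).
x_0 = 1.
x_1 = 1^2 mod 341 = 1.

1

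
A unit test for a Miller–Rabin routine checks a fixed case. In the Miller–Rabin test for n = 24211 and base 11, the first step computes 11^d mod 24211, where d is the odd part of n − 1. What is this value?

13453

n − 1 = 24210 = 2^1 · 12105, so s = 1 and d = 12105.
By repeated squaring, 11^12105 ≡ 13453 (mod 24211).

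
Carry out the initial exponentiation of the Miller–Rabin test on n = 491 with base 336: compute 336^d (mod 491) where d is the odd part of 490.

490

n − 1 = 490 = 2^1 · 245, so s = 1 and d = 245.
Repeated squaring mod 491: 336^1 ≡ 336, 336^2 ≡ 457, 336^4 ≡ 174, 336^8 ≡ 325, 336^16 ≡ 60, 336^32 ≡ 163, 336^64 ≡ 55, 336^128 ≡ 79.
245 = 128 + 64 + 32 + 16 + 4 + 1, so 336^245 ≡ 79·55·163·60·174·336 ≡ 490 (mod 491).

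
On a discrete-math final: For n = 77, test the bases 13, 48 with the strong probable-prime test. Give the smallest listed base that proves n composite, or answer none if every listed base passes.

13

n − 1 = 76 = 2^2 · 19, so s = 2 and d = 19.
Base 13: x_0 = 13^19 mod 77 = 6. x_0 is neither 1 nor 76, so continue squaring. x_1 = 6^2 mod 77 = 36. Reached i = s−1 = 1 without hitting −1: 13 is a Miller–Rabin witness and 77 is composite.
Base 48: x_0 = 48^19 mod 77 = 69. x_0 is neither 1 nor 76, so continue squaring. x_1 = 69^2 mod 77 = 64. Reached i = s−1 = 1 without hitting −1: 48 is a Miller–Rabin witness and 77 is composite.
The smallest witness among the given bases is 13.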